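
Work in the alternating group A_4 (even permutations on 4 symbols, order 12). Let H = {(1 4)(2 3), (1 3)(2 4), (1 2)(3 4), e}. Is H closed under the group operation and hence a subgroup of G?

Yes

|H| = 4 divides |G| = 12, consistent with Lagrange.
H contains the identity, every element's inverse is in H, and H is closed under ∘: it is a subgroup.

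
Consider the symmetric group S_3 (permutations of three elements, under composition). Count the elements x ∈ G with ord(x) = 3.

The elements of order 3 are: (1 2 3), (1 3 2).
That's 2.

2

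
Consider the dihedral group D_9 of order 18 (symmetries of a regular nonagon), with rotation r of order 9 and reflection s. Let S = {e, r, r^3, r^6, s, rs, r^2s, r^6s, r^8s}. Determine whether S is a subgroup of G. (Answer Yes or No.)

r ∈ S but its inverse r^8 ∉ S, so S is not a subgroup.

No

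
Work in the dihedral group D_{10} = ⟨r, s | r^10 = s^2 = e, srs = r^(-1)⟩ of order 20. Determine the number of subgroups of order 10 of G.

3

|G| = 20 and 10 | 20, so subgroups of order 10 are possible by Lagrange.
The subgroups of order 10 are: {e, r, r^2, r^3, r^4, r^5, r^6, r^7, r^8, r^9}; {e, r^2, r^4, r^6, r^8, s, r^2s, r^4s, r^6s, r^8s}; {e, r^2, r^4, r^6, r^8, rs, r^3s, r^5s, r^7s, r^9s}.
So G has 3 subgroups of order 10.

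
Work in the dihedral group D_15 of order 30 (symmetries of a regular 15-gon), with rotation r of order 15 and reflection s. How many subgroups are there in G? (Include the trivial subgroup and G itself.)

28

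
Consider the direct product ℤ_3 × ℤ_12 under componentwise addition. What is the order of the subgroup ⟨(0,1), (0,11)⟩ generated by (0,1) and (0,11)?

|⟨(0,1)⟩| = 12 and |⟨(0,11)⟩| = 12, so |H| is a multiple of lcm(12, 12) = 12 and divides |G| = 36.
Closing under the operation: H = {(0,0), (0,1), (0,2), (0,3), (0,4), (0,5), (0,6), (0,7), (0,8), (0,9), (0,10), (0,11)}, so |H| = 12.

12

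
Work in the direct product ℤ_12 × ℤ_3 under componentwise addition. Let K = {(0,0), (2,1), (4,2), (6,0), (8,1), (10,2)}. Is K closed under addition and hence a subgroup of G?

Yes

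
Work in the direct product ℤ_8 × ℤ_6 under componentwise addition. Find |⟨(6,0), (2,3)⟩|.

8

|⟨(6,0)⟩| = 4 and |⟨(2,3)⟩| = 4, so |H| is a multiple of lcm(4, 4) = 4 and divides |G| = 48.
Closing under the operation: H = {(0,0), (0,3), (2,0), (2,3), (4,0), (4,3), (6,0), (6,3)}, so |H| = 8.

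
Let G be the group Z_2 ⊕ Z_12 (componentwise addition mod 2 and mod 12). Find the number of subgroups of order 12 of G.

|G| = 24 and 12 | 24, so subgroups of order 12 are possible by Lagrange.
The subgroups of order 12 are: {(0,0), (0,1), (0,2), (0,3), (0,4), (0,5), (0,6), (0,7), (0,8), (0,9), (0,10), (0,11)}; {(0,0), (0,2), (0,4), (0,6), (0,8), (0,10), (1,0), (1,2), (1,4), (1,6), (1,8), (1,10)}; {(0,0), (0,2), (0,4), (0,6), (0,8), (0,10), (1,1), (1,3), (1,5), (1,7), (1,9), (1,11)}.
So G has 3 subgroups of order 12.

3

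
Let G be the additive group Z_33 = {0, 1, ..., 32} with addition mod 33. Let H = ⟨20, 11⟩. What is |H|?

33

|⟨20⟩| = 33 and |⟨11⟩| = 3, so |H| is a multiple of lcm(33, 3) = 33 and divides |G| = 33.
Closing {20, 11} under the group operation gives all of G, so |H| = 33.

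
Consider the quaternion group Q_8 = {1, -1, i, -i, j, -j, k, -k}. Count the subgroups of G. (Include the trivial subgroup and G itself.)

|G| = 8, so by Lagrange every subgroup order divides 8. Divisors: 1, 2, 4, 8.
Subgroups by order — order 1: 1; order 2: 1; order 4: 3; order 8: 1.
Total: 1 + 1 + 3 + 1 = 6.

6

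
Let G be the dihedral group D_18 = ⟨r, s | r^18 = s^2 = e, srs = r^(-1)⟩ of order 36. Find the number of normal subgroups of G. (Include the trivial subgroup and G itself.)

9

G has 45 subgroups. Checking conjugation-invariance by order — order 1: 1/1 normal; order 2: 1/19 normal; order 3: 1/1 normal; order 4: 0/9 normal; order 6: 1/7 normal; order 9: 1/1 normal; order 12: 0/3 normal; order 18: 3/3 normal; order 36: 1/1 normal.
Total normal subgroups: 9.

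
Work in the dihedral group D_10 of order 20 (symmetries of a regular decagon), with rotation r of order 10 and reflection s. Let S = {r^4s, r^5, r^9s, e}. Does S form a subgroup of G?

|S| = 4 divides |G| = 20, consistent with Lagrange.
S contains the identity, every element's inverse is in S, and S is closed under ·: it is a subgroup.

Yes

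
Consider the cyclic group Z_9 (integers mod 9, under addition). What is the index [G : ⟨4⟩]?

|⟨4⟩| = 9 and |G| = 9.
By Lagrange, [G : H] = |G|/|H| = 9/9 = 1.

1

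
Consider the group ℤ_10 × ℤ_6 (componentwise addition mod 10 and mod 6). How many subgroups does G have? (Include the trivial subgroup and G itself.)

20

|G| = 60, so by Lagrange every subgroup order divides 60. Divisors: 1, 2, 3, 4, 5, 6, 10, 12, 15, 20, 30, 60.
Subgroups by order — order 1: 1; order 2: 3; order 3: 1; order 4: 1; order 5: 1; order 6: 3; order 10: 3; order 12: 1; order 15: 1; order 20: 1; order 30: 3; order 60: 1.
Total: 1 + 3 + 1 + 1 + 1 + 3 + 3 + 1 + 1 + 1 + 3 + 1 = 20.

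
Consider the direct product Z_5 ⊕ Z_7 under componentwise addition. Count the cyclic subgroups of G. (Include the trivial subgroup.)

4

Group the elements of G by the cyclic subgroup they generate; each cyclic subgroup of order d accounts for φ(d) elements.
Cyclic subgroups by order — order 1: 1; order 5: 1; order 7: 1; order 35: 1.
Total: 4.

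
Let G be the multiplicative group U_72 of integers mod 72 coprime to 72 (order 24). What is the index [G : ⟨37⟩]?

12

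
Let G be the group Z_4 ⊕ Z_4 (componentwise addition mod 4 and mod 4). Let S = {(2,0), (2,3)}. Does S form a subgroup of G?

The identity (0,0) ∉ S, so S is not a subgroup.

No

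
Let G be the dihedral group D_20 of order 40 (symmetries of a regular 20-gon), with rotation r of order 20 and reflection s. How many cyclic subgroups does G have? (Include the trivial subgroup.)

26

Each element a generates a cyclic subgroup ⟨a⟩; distinct elements may generate the same one (a cyclic group of order d has φ(d) generators).
Cyclic subgroups by order — order 1: 1; order 2: 21; order 4: 1; order 5: 1; order 10: 1; order 20: 1.
Total: 26.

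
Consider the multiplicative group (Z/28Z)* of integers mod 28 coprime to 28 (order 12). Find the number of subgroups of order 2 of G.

|G| = 12 and 2 | 12, so subgroups of order 2 are possible by Lagrange.
The subgroups of order 2 are: {1, 13}; {1, 15}; {1, 27}.
So G has 3 subgroups of order 2.

3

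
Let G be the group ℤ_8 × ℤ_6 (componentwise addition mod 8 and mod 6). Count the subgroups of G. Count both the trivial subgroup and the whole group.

22

|G| = 48, so by Lagrange every subgroup order divides 48. Divisors: 1, 2, 3, 4, 6, 8, 12, 16, 24, 48.
Subgroups by order — order 1: 1; order 2: 3; order 3: 1; order 4: 3; order 6: 3; order 8: 3; order 12: 3; order 16: 1; order 24: 3; order 48: 1.
Total: 1 + 3 + 1 + 3 + 3 + 3 + 3 + 1 + 3 + 1 = 22.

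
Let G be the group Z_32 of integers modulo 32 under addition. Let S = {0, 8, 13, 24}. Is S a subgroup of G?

13 ∈ S but its inverse 19 ∉ S, so S is not a subgroup.

No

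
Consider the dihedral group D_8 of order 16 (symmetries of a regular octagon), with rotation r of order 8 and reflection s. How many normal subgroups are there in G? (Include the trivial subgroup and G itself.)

7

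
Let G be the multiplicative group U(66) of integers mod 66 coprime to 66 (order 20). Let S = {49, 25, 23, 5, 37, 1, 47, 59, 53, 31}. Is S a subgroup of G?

Yes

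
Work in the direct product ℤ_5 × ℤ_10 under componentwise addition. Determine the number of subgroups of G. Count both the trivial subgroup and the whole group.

16

|G| = 50, so by Lagrange every subgroup order divides 50. Divisors: 1, 2, 5, 10, 25, 50.
Subgroups by order — order 1: 1; order 2: 1; order 5: 6; order 10: 6; order 25: 1; order 50: 1.
Total: 1 + 1 + 6 + 6 + 1 + 1 = 16.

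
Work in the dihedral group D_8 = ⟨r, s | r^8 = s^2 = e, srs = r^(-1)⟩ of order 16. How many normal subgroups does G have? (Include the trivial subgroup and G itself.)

G has 19 subgroups. Checking conjugation-invariance by order — order 1: 1/1 normal; order 2: 1/9 normal; order 4: 1/5 normal; order 8: 3/3 normal; order 16: 1/1 normal.
Total normal subgroups: 7.

7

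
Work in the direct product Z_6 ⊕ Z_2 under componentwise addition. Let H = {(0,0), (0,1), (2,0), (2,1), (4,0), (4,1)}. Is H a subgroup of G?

Yes

|H| = 6 divides |G| = 12, consistent with Lagrange.
H contains the identity, every element's inverse is in H, and H is closed under +: it is a subgroup.
In fact H = ⟨(2,1)⟩.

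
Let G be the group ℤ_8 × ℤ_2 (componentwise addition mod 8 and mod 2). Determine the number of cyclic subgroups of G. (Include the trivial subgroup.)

8

A cyclic subgroup of order d is generated by each of its φ(d) elements of order d, so the cyclic subgroups of order d number (#elements of order d)/φ(d).
Cyclic subgroups by order — order 1: 1; order 2: 3; order 4: 2; order 8: 2.
Total: 8.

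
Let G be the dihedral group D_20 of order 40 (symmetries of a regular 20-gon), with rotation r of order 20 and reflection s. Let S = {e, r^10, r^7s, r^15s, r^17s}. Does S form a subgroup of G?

Closure fails: r^17s · r^15s = r^2 ∉ S. So S is not a subgroup.

No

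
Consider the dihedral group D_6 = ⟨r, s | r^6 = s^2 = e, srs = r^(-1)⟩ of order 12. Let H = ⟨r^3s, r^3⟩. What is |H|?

4

|⟨r^3s⟩| = 2 and |⟨r^3⟩| = 2, so |H| is a multiple of lcm(2, 2) = 2 and divides |G| = 12.
Closing under the operation: H = {e, r^3, s, r^3s}, so |H| = 4.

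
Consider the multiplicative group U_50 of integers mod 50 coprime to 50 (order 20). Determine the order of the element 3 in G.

20

Compute successive powers of 3 mod 50: 3, 9, 27, 31, 43, 29, 37, 11, …; 3^20 ≡ 1 (mod 50).
So |⟨3⟩| = 20.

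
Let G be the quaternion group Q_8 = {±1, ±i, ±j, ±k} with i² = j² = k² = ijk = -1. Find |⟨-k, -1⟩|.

|⟨-k⟩| = 4 and |⟨-1⟩| = 2, so |H| is a multiple of lcm(4, 2) = 4 and divides |G| = 8.
Closing under the operation: H = {1, -1, k, -k}, so |H| = 4.

4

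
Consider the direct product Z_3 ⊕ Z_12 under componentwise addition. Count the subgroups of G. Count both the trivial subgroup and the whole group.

|G| = 36, so by Lagrange every subgroup order divides 36. Divisors: 1, 2, 3, 4, 6, 9, 12, 18, 36.
Subgroups by order — order 1: 1; order 2: 1; order 3: 4; order 4: 1; order 6: 4; order 9: 1; order 12: 4; order 18: 1; order 36: 1.
Total: 1 + 1 + 4 + 1 + 4 + 1 + 4 + 1 + 1 = 18.

18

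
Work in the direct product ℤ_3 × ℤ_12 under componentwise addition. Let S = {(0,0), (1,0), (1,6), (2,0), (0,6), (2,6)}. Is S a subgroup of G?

Yes

|S| = 6 divides |G| = 36, consistent with Lagrange.
S contains the identity, every element's inverse is in S, and S is closed under +: it is a subgroup.
In fact S = ⟨(2,6)⟩.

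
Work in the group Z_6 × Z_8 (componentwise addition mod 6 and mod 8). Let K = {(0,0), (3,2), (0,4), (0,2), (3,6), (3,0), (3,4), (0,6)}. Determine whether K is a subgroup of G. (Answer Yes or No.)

Yes

|K| = 8 divides |G| = 48, consistent with Lagrange.
K contains the identity, every element's inverse is in K, and K is closed under +: it is a subgroup.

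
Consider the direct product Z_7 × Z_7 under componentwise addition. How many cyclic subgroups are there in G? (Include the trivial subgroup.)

9

A cyclic subgroup of order d is generated by each of its φ(d) elements of order d, so the cyclic subgroups of order d number (#elements of order d)/φ(d).
Cyclic subgroups by order — order 1: 1; order 7: 8.
Total: 9.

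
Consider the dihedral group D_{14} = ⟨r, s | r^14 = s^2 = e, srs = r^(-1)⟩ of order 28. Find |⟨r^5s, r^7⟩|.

4

|⟨r^5s⟩| = 2 and |⟨r^7⟩| = 2, so |H| is a multiple of lcm(2, 2) = 2 and divides |G| = 28.
Closing under the operation: H = {e, r^7, r^5s, r^12s}, so |H| = 4.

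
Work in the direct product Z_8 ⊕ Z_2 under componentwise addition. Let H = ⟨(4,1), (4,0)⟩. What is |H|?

4

|⟨(4,1)⟩| = 2 and |⟨(4,0)⟩| = 2, so |H| is a multiple of lcm(2, 2) = 2 and divides |G| = 16.
Closing under the operation: H = {(0,0), (0,1), (4,0), (4,1)}, so |H| = 4.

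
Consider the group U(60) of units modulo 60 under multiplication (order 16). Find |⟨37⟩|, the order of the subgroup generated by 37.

Compute successive powers of 37 mod 60: 37, 49, 13, 1; 37^4 ≡ 1 (mod 60).
So |⟨37⟩| = 4.

4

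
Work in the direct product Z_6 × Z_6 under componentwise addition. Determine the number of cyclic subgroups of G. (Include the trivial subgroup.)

20

A cyclic subgroup of order d is generated by each of its φ(d) elements of order d, so the cyclic subgroups of order d number (#elements of order d)/φ(d).
Cyclic subgroups by order — order 1: 1; order 2: 3; order 3: 4; order 6: 12.
Total: 20.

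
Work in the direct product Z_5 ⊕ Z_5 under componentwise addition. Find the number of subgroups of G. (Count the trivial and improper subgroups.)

8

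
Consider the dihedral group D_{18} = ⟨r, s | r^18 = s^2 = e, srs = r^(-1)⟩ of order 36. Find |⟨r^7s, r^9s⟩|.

18

|⟨r^7s⟩| = 2 and |⟨r^9s⟩| = 2, so |H| is a multiple of lcm(2, 2) = 2 and divides |G| = 36.
Closing under the operation: H = {e, r^2, r^4, r^6, r^8, r^10, r^12, r^14, r^16, rs, r^3s, r^5s, r^7s, r^9s, r^11s, r^13s, r^15s, r^17s}, so |H| = 18.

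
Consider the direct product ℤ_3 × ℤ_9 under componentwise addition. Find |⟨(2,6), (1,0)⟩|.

|⟨(2,6)⟩| = 3 and |⟨(1,0)⟩| = 3, so |H| is a multiple of lcm(3, 3) = 3 and divides |G| = 27.
Closing under the operation: H = {(0,0), (0,3), (0,6), (1,0), (1,3), (1,6), (2,0), (2,3), (2,6)}, so |H| = 9.

9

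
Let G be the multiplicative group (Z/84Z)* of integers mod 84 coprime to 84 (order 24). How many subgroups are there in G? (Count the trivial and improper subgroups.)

32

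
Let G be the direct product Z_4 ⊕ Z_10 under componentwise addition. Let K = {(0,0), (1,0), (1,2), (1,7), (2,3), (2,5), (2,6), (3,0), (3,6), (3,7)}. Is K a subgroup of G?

No

(1,2) ∈ K but its inverse (3,8) ∉ K, so K is not a subgroup.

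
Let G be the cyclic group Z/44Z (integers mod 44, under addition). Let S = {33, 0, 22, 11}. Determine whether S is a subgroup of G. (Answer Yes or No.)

|S| = 4 divides |G| = 44, consistent with Lagrange.
S contains the identity, every element's inverse is in S, and S is closed under +: it is a subgroup.
In fact S = ⟨33⟩.

Yes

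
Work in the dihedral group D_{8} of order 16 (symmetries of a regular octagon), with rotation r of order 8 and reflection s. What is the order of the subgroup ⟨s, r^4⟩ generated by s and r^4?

4

|⟨s⟩| = 2 and |⟨r^4⟩| = 2, so |H| is a multiple of lcm(2, 2) = 2 and divides |G| = 16.
Closing under the operation: H = {e, r^4, s, r^4s}, so |H| = 4.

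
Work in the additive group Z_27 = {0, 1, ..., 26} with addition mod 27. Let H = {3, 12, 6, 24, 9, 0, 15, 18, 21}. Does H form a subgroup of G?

|H| = 9 divides |G| = 27, consistent with Lagrange.
H contains the identity, every element's inverse is in H, and H is closed under +: it is a subgroup.
In fact H = ⟨3⟩.

Yes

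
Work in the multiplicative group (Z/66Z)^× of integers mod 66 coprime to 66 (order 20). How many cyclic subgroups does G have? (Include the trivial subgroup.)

8

A cyclic subgroup of order d is generated by each of its φ(d) elements of order d, so the cyclic subgroups of order d number (#elements of order d)/φ(d).
Cyclic subgroups by order — order 1: 1; order 2: 3; order 5: 1; order 10: 3.
Total: 8.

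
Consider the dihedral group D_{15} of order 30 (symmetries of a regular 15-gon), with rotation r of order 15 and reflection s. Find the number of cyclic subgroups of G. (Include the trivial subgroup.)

A cyclic subgroup of order d is generated by each of its φ(d) elements of order d, so the cyclic subgroups of order d number (#elements of order d)/φ(d).
Cyclic subgroups by order — order 1: 1; order 2: 15; order 3: 1; order 5: 1; order 15: 1.
Total: 19.

19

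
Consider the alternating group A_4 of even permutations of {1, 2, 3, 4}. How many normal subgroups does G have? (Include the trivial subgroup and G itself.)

3

G has 10 subgroups. Checking conjugation-invariance by order — order 1: 1/1 normal; order 2: 0/3 normal; order 3: 0/4 normal; order 4: 1/1 normal; order 12: 1/1 normal.
Total normal subgroups: 3.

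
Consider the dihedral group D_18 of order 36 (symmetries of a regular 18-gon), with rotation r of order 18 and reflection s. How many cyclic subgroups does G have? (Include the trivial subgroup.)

A cyclic subgroup of order d is generated by each of its φ(d) elements of order d, so the cyclic subgroups of order d number (#elements of order d)/φ(d).
Cyclic subgroups by order — order 1: 1; order 2: 19; order 3: 1; order 6: 1; order 9: 1; order 18: 1.
Total: 24.

24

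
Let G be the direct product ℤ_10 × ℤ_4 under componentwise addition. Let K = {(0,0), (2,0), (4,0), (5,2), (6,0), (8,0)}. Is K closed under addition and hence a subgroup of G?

|K| = 6 does not divide |G| = 40, so by Lagrange K is not a subgroup.

No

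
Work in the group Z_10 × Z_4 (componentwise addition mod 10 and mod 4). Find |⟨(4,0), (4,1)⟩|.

|⟨(4,0)⟩| = 5 and |⟨(4,1)⟩| = 20, so |H| is a multiple of lcm(5, 20) = 20 and divides |G| = 40.
Closing under the operation: H = {(0,0), (0,1), (0,2), (0,3), (2,0), (2,1), (2,2), (2,3), (4,0), (4,1), (4,2), (4,3), (6,0), (6,1), (6,2), (6,3), (8,0), (8,1), (8,2), (8,3)}, so |H| = 20.

20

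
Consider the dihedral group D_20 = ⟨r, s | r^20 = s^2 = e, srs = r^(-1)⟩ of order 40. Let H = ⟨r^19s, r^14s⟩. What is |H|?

8

|⟨r^19s⟩| = 2 and |⟨r^14s⟩| = 2, so |H| is a multiple of lcm(2, 2) = 2 and divides |G| = 40.
Closing under the operation: H = {e, r^5, r^10, r^15, r^4s, r^9s, r^14s, r^19s}, so |H| = 8.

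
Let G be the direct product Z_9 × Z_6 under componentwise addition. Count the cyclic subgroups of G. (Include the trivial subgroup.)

16

Group the elements of G by the cyclic subgroup they generate; each cyclic subgroup of order d accounts for φ(d) elements.
Cyclic subgroups by order — order 1: 1; order 2: 1; order 3: 4; order 6: 4; order 9: 3; order 18: 3.
Total: 16.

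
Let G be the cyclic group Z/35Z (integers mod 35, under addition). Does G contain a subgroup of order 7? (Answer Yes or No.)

Yes

7 | 35. A subgroup of order 7 is {0, 5, 10, 15, 20, 25, 30}.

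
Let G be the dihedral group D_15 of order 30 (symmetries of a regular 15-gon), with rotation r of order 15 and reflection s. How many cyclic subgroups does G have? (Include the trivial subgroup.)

Group the elements of G by the cyclic subgroup they generate; each cyclic subgroup of order d accounts for φ(d) elements.
Cyclic subgroups by order — order 1: 1; order 2: 15; order 3: 1; order 5: 1; order 15: 1.
Total: 19.

19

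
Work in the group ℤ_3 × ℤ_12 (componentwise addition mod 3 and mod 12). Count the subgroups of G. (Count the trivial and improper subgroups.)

|G| = 36, so by Lagrange every subgroup order divides 36. Divisors: 1, 2, 3, 4, 6, 9, 12, 18, 36.
Subgroups by order — order 1: 1; order 2: 1; order 3: 4; order 4: 1; order 6: 4; order 9: 1; order 12: 4; order 18: 1; order 36: 1.
Total: 1 + 1 + 4 + 1 + 4 + 1 + 4 + 1 + 1 = 18.

18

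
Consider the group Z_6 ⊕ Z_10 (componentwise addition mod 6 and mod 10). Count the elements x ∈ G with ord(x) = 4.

0

An element (a,b) has order lcm(ord(a), ord(b)); count pairs with lcm equal to 4.
Enumerating gives 0 such elements.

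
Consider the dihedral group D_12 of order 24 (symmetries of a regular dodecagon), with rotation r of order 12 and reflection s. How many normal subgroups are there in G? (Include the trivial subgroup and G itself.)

G has 34 subgroups. Checking conjugation-invariance by order — order 1: 1/1 normal; order 2: 1/13 normal; order 3: 1/1 normal; order 4: 1/7 normal; order 6: 1/5 normal; order 8: 0/3 normal; order 12: 3/3 normal; order 24: 1/1 normal.
Total normal subgroups: 9.

9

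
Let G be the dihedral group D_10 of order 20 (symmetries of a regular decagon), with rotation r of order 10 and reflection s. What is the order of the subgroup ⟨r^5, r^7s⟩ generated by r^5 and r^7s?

|⟨r^5⟩| = 2 and |⟨r^7s⟩| = 2, so |H| is a multiple of lcm(2, 2) = 2 and divides |G| = 20.
Closing under the operation: H = {e, r^5, r^2s, r^7s}, so |H| = 4.

4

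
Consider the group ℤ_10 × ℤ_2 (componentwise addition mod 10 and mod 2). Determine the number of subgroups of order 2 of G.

3

|G| = 20 and 2 | 20, so subgroups of order 2 are possible by Lagrange.
The subgroups of order 2 are: {(0,0), (0,1)}; {(0,0), (5,0)}; {(0,0), (5,1)}.
So G has 3 subgroups of order 2.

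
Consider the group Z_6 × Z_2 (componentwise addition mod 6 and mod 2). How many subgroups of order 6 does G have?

3

|G| = 12 and 6 | 12, so subgroups of order 6 are possible by Lagrange.
The subgroups of order 6 are: {(0,0), (0,1), (2,0), (2,1), (4,0), (4,1)}; {(0,0), (1,0), (2,0), (3,0), (4,0), (5,0)}; {(0,0), (1,1), (2,0), (3,1), (4,0), (5,1)}.
So G has 3 subgroups of order 6.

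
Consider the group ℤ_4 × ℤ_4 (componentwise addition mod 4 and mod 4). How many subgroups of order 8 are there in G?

3

|G| = 16 and 8 | 16, so subgroups of order 8 are possible by Lagrange.
The subgroups of order 8 are: {(0,0), (0,1), (0,2), (0,3), (2,0), (2,1), (2,2), (2,3)}; {(0,0), (0,2), (1,0), (1,2), (2,0), (2,2), (3,0), (3,2)}; {(0,0), (0,2), (1,1), (1,3), (2,0), (2,2), (3,1), (3,3)}.
So G has 3 subgroups of order 8.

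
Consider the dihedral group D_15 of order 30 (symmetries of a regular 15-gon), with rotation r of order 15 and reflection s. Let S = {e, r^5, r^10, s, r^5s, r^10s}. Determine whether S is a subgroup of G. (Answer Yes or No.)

Yes

|S| = 6 divides |G| = 30, consistent with Lagrange.
S contains the identity, every element's inverse is in S, and S is closed under ·: it is a subgroup.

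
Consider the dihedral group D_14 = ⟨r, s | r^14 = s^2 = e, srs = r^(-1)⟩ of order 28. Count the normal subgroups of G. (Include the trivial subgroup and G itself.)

7

G has 28 subgroups. Checking conjugation-invariance by order — order 1: 1/1 normal; order 2: 1/15 normal; order 4: 0/7 normal; order 7: 1/1 normal; order 14: 3/3 normal; order 28: 1/1 normal.
Total normal subgroups: 7.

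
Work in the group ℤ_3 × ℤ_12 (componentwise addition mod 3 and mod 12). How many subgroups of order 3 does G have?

|G| = 36 and 3 | 36, so subgroups of order 3 are possible by Lagrange.
The subgroups of order 3 are: {(0,0), (0,4), (0,8)}; {(0,0), (1,0), (2,0)}; {(0,0), (1,4), (2,8)}; {(0,0), (1,8), (2,4)}.
So G has 4 subgroups of order 3.

4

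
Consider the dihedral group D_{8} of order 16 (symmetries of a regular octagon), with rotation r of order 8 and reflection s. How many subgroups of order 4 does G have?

5

|G| = 16 and 4 | 16, so subgroups of order 4 are possible by Lagrange.
The subgroups of order 4 are: {e, r^2, r^4, r^6}; {e, r^4, r^2s, r^6s}; {e, r^4, r^3s, r^7s}; {e, r^4, s, r^4s}; … (5 in all).
So G has 5 subgroups of order 4.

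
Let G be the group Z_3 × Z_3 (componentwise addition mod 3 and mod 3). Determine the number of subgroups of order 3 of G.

4

|G| = 9 and 3 | 9, so subgroups of order 3 are possible by Lagrange.
The subgroups of order 3 are: {(0,0), (0,1), (0,2)}; {(0,0), (1,0), (2,0)}; {(0,0), (1,1), (2,2)}; {(0,0), (1,2), (2,1)}.
So G has 4 subgroups of order 3.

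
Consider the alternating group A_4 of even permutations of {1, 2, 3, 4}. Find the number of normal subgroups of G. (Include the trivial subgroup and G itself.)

3

G has 10 subgroups. Checking conjugation-invariance by order — order 1: 1/1 normal; order 2: 0/3 normal; order 3: 0/4 normal; order 4: 1/1 normal; order 12: 1/1 normal.
Total normal subgroups: 3.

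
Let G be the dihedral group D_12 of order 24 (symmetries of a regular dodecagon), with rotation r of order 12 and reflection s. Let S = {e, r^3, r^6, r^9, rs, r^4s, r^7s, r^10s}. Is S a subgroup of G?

Yes

|S| = 8 divides |G| = 24, consistent with Lagrange.
S contains the identity, every element's inverse is in S, and S is closed under ·: it is a subgroup.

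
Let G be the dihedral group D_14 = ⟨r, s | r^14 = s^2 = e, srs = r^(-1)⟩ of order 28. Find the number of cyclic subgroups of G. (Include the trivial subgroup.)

Each element a generates a cyclic subgroup ⟨a⟩; distinct elements may generate the same one (a cyclic group of order d has φ(d) generators).
Cyclic subgroups by order — order 1: 1; order 2: 15; order 7: 1; order 14: 1.
Total: 18.

18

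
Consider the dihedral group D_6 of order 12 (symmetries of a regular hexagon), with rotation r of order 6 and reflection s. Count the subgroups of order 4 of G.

|G| = 12 and 4 | 12, so subgroups of order 4 are possible by Lagrange.
The subgroups of order 4 are: {e, r^3, r^2s, r^5s}; {e, r^3, s, r^3s}; {e, r^3, rs, r^4s}.
So G has 3 subgroups of order 4.

3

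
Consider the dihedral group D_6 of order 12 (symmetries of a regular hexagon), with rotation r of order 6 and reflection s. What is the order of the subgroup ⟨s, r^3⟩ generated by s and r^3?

|⟨s⟩| = 2 and |⟨r^3⟩| = 2, so |H| is a multiple of lcm(2, 2) = 2 and divides |G| = 12.
Closing under the operation: H = {e, r^3, s, r^3s}, so |H| = 4.

4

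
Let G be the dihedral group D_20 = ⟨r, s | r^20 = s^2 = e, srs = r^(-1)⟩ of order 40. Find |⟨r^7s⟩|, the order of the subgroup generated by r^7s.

2

Computing powers of r^7s: the smallest k with (r^7s)^k = e is k = 2.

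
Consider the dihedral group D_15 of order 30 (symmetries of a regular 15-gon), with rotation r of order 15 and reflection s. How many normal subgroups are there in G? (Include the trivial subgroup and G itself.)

G has 28 subgroups. Checking conjugation-invariance by order — order 1: 1/1 normal; order 2: 0/15 normal; order 3: 1/1 normal; order 5: 1/1 normal; order 6: 0/5 normal; order 10: 0/3 normal; order 15: 1/1 normal; order 30: 1/1 normal.
Total normal subgroups: 5.

5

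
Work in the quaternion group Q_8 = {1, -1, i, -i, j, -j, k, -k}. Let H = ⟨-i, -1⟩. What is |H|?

|⟨-i⟩| = 4 and |⟨-1⟩| = 2, so |H| is a multiple of lcm(4, 2) = 4 and divides |G| = 8.
Closing under the operation: H = {1, -1, i, -i}, so |H| = 4.

4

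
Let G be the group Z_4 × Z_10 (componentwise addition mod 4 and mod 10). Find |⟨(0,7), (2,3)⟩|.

|⟨(0,7)⟩| = 10 and |⟨(2,3)⟩| = 10, so |H| is a multiple of lcm(10, 10) = 10 and divides |G| = 40.
Closing under the operation: H = {(0,0), (0,1), (0,2), (0,3), (0,4), (0,5), (0,6), (0,7), (0,8), (0,9), (2,0), (2,1), (2,2), (2,3), (2,4), (2,5), (2,6), (2,7), (2,8), (2,9)}, so |H| = 20.

20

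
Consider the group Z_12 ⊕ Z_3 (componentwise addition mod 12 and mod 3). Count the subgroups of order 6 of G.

|G| = 36 and 6 | 36, so subgroups of order 6 are possible by Lagrange.
The subgroups of order 6 are: {(0,0), (0,1), (0,2), (6,0), (6,1), (6,2)}; {(0,0), (2,0), (4,0), (6,0), (8,0), (10,0)}; {(0,0), (2,2), (4,1), (6,0), (8,2), (10,1)}; {(0,0), (2,1), (4,2), (6,0), (8,1), (10,2)}.
So G has 4 subgroups of order 6.

4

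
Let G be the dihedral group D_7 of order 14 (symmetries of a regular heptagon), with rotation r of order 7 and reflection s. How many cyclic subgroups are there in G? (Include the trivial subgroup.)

9

A cyclic subgroup of order d is generated by each of its φ(d) elements of order d, so the cyclic subgroups of order d number (#elements of order d)/φ(d).
Cyclic subgroups by order — order 1: 1; order 2: 7; order 7: 1.
Total: 9.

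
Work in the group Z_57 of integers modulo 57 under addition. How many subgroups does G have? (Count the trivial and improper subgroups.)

4

A cyclic group of order 57 has exactly one subgroup for each divisor of 57.
Divisors of 57: 1, 3, 19, 57.
So Z_57 has 4 subgroups.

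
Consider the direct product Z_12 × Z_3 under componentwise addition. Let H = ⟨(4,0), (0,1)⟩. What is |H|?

9

|⟨(4,0)⟩| = 3 and |⟨(0,1)⟩| = 3, so |H| is a multiple of lcm(3, 3) = 3 and divides |G| = 36.
Closing under the operation: H = {(0,0), (0,1), (0,2), (4,0), (4,1), (4,2), (8,0), (8,1), (8,2)}, so |H| = 9.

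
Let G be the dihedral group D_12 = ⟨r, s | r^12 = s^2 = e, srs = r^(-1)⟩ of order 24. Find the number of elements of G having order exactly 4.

2

The elements of order 4 are: r^3, r^9.
That's 2.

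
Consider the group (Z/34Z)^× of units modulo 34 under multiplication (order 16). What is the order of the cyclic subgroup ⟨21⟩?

Compute successive powers of 21 mod 34: 21, 33, 13, 1; 21^4 ≡ 1 (mod 34).
So |⟨21⟩| = 4.

4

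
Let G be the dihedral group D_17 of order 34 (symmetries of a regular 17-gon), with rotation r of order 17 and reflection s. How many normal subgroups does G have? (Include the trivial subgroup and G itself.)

G has 20 subgroups. Checking conjugation-invariance by order — order 1: 1/1 normal; order 2: 0/17 normal; order 17: 1/1 normal; order 34: 1/1 normal.
Total normal subgroups: 3.

3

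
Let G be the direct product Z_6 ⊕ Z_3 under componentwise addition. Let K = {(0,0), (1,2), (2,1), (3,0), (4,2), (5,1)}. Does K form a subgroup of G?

|K| = 6 divides |G| = 18, consistent with Lagrange.
K contains the identity, every element's inverse is in K, and K is closed under +: it is a subgroup.
In fact K = ⟨(1,2)⟩.

Yes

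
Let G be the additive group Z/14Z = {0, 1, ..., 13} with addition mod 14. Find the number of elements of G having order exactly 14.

6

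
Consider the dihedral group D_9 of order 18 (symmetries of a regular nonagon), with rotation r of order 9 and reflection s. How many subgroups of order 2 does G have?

9

|G| = 18 and 2 | 18, so subgroups of order 2 are possible by Lagrange.
The subgroups of order 2 are: {e, r^2s}; {e, r^3s}; {e, r^4s}; {e, r^5s}; … (9 in all).
So G has 9 subgroups of order 2.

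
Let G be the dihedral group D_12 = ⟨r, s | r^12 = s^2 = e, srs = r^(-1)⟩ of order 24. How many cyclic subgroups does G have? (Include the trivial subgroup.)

18

A cyclic subgroup of order d is generated by each of its φ(d) elements of order d, so the cyclic subgroups of order d number (#elements of order d)/φ(d).
Cyclic subgroups by order — order 1: 1; order 2: 13; order 3: 1; order 4: 1; order 6: 1; order 12: 1.
Total: 18.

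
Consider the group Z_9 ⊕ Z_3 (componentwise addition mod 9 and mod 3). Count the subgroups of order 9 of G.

4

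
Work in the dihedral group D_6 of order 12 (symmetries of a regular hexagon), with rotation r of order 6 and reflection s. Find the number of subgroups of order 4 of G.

3

|G| = 12 and 4 | 12, so subgroups of order 4 are possible by Lagrange.
The subgroups of order 4 are: {e, r^3, r^2s, r^5s}; {e, r^3, s, r^3s}; {e, r^3, rs, r^4s}.
So G has 3 subgroups of order 4.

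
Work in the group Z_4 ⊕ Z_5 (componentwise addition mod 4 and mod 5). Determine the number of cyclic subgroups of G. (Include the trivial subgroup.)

Each element a generates a cyclic subgroup ⟨a⟩; distinct elements may generate the same one (a cyclic group of order d has φ(d) generators).
Cyclic subgroups by order — order 1: 1; order 2: 1; order 4: 1; order 5: 1; order 10: 1; order 20: 1.
Total: 6.

6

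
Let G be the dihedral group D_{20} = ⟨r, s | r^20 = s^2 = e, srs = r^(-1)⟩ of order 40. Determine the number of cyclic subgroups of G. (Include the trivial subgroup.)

26

A cyclic subgroup of order d is generated by each of its φ(d) elements of order d, so the cyclic subgroups of order d number (#elements of order d)/φ(d).
Cyclic subgroups by order — order 1: 1; order 2: 21; order 4: 1; order 5: 1; order 10: 1; order 20: 1.
Total: 26.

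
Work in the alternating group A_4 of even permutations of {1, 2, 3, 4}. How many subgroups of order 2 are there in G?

3

|G| = 12 and 2 | 12, so subgroups of order 2 are possible by Lagrange.
The subgroups of order 2 are: {e, (1 2)(3 4)}; {e, (1 3)(2 4)}; {e, (1 4)(2 3)}.
So G has 3 subgroups of order 2.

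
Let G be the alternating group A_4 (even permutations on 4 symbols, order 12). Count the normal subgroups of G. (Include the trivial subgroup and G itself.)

G has 10 subgroups. Checking conjugation-invariance by order — order 1: 1/1 normal; order 2: 0/3 normal; order 3: 0/4 normal; order 4: 1/1 normal; order 12: 1/1 normal.
Total normal subgroups: 3.

3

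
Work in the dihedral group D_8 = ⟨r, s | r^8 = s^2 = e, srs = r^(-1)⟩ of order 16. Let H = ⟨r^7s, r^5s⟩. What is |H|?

8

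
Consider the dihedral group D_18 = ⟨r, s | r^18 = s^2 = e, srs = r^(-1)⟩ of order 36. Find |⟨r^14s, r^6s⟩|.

18

|⟨r^14s⟩| = 2 and |⟨r^6s⟩| = 2, so |H| is a multiple of lcm(2, 2) = 2 and divides |G| = 36.
Closing under the operation: H = {e, r^2, r^4, r^6, r^8, r^10, r^12, r^14, r^16, s, r^2s, r^4s, r^6s, r^8s, r^10s, r^12s, r^14s, r^16s}, so |H| = 18.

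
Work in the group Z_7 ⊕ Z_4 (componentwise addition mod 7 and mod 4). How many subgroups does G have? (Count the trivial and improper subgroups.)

|G| = 28, so by Lagrange every subgroup order divides 28. Divisors: 1, 2, 4, 7, 14, 28.
Subgroups by order — order 1: 1; order 2: 1; order 4: 1; order 7: 1; order 14: 1; order 28: 1.
Total: 1 + 1 + 1 + 1 + 1 + 1 = 6.

6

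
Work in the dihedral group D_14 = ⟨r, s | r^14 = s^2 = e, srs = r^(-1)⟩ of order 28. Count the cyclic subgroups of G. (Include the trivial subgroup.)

A cyclic subgroup of order d is generated by each of its φ(d) elements of order d, so the cyclic subgroups of order d number (#elements of order d)/φ(d).
Cyclic subgroups by order — order 1: 1; order 2: 15; order 7: 1; order 14: 1.
Total: 18.

18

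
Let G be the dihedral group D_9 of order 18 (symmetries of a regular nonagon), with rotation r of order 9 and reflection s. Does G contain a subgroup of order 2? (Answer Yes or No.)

Yes

2 | 18. A subgroup of order 2 is {e, r^2s}.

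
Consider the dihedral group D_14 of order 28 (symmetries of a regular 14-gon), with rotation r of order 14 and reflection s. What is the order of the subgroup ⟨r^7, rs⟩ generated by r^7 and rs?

4

|⟨r^7⟩| = 2 and |⟨rs⟩| = 2, so |H| is a multiple of lcm(2, 2) = 2 and divides |G| = 28.
Closing under the operation: H = {e, r^7, rs, r^8s}, so |H| = 4.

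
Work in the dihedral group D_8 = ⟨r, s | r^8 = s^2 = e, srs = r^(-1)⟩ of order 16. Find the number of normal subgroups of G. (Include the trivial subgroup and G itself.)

G has 19 subgroups. Checking conjugation-invariance by order — order 1: 1/1 normal; order 2: 1/9 normal; order 4: 1/5 normal; order 8: 3/3 normal; order 16: 1/1 normal.
Total normal subgroups: 7.

7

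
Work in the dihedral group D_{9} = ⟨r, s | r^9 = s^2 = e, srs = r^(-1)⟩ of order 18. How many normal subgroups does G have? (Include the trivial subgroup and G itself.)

4

G has 16 subgroups. Checking conjugation-invariance by order — order 1: 1/1 normal; order 2: 0/9 normal; order 3: 1/1 normal; order 6: 0/3 normal; order 9: 1/1 normal; order 18: 1/1 normal.
Total normal subgroups: 4.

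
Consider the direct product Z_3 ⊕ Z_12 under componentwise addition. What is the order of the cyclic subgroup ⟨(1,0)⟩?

The order of (1,0) in Z_3 × Z_12 is lcm(ord(1) in Z_3, ord(0) in Z_12).
ord(1) = 3 and ord(0) = 1, so |⟨(1,0)⟩| = lcm(3, 1) = 3.

3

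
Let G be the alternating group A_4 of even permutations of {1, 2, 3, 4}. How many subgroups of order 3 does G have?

|G| = 12 and 3 | 12, so subgroups of order 3 are possible by Lagrange.
The subgroups of order 3 are: {e, (1 2 3), (1 3 2)}; {e, (1 2 4), (1 4 2)}; {e, (1 3 4), (1 4 3)}; {e, (2 3 4), (2 4 3)}.
So G has 4 subgroups of order 3.

4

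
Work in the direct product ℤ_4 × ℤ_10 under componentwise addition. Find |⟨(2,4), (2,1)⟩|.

20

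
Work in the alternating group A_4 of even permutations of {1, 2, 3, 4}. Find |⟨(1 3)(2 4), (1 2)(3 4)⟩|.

|⟨(1 3)(2 4)⟩| = 2 and |⟨(1 2)(3 4)⟩| = 2, so |H| is a multiple of lcm(2, 2) = 2 and divides |G| = 12.
Closing under the operation: H = {e, (1 2)(3 4), (1 3)(2 4), (1 4)(2 3)}, so |H| = 4.

4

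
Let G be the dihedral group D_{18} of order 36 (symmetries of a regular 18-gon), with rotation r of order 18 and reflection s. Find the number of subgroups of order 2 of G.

19

|G| = 36 and 2 | 36, so subgroups of order 2 are possible by Lagrange.
The subgroups of order 2 are: {e, r^10s}; {e, r^11s}; {e, r^12s}; {e, r^13s}; … (19 in all).
So G has 19 subgroups of order 2.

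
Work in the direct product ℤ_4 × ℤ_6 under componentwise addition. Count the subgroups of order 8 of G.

1

|G| = 24 and 8 | 24, so subgroups of order 8 are possible by Lagrange.
The subgroups of order 8 are: {(0,0), (0,3), (1,0), (1,3), (2,0), (2,3), (3,0), (3,3)}.
So G has 1 subgroup of order 8.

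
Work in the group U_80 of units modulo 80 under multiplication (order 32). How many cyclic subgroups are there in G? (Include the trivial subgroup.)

Group the elements of G by the cyclic subgroup they generate; each cyclic subgroup of order d accounts for φ(d) elements.
Cyclic subgroups by order — order 1: 1; order 2: 7; order 4: 12.
Total: 20.

20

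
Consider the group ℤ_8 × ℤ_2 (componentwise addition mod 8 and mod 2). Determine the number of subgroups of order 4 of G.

|G| = 16 and 4 | 16, so subgroups of order 4 are possible by Lagrange.
The subgroups of order 4 are: {(0,0), (0,1), (4,0), (4,1)}; {(0,0), (2,0), (4,0), (6,0)}; {(0,0), (2,1), (4,0), (6,1)}.
So G has 3 subgroups of order 4.

3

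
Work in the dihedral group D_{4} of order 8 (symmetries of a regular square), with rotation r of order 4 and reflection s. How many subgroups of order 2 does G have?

|G| = 8 and 2 | 8, so subgroups of order 2 are possible by Lagrange.
The subgroups of order 2 are: {e, r^2}; {e, r^2s}; {e, r^3s}; {e, rs}; … (5 in all).
So G has 5 subgroups of order 2.

5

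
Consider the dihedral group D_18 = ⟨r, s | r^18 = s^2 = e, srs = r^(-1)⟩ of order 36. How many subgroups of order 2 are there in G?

19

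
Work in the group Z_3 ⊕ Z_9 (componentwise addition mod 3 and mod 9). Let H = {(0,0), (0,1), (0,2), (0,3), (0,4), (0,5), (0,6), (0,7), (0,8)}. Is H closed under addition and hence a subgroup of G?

|H| = 9 divides |G| = 27, consistent with Lagrange.
H contains the identity, every element's inverse is in H, and H is closed under +: it is a subgroup.
In fact H = ⟨(0,1)⟩.

Yes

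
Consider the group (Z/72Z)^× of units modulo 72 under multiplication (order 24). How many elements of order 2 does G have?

7

The elements of order 2 are: 17, 19, 35, 37, 53, 55, 71.
That's 7.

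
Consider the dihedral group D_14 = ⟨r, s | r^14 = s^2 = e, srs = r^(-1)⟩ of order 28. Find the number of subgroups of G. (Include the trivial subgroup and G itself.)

28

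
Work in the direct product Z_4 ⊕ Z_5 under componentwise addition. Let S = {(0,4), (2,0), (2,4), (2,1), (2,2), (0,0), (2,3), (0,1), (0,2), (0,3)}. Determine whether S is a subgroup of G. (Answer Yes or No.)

Yes

|S| = 10 divides |G| = 20, consistent with Lagrange.
S contains the identity, every element's inverse is in S, and S is closed under +: it is a subgroup.
In fact S = ⟨(2,4)⟩.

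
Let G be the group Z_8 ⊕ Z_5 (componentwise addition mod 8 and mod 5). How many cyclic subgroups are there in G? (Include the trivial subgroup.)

8

Each element a generates a cyclic subgroup ⟨a⟩; distinct elements may generate the same one (a cyclic group of order d has φ(d) generators).
Cyclic subgroups by order — order 1: 1; order 2: 1; order 4: 1; order 5: 1; order 8: 1; order 10: 1; order 20: 1; order 40: 1.
Total: 8.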